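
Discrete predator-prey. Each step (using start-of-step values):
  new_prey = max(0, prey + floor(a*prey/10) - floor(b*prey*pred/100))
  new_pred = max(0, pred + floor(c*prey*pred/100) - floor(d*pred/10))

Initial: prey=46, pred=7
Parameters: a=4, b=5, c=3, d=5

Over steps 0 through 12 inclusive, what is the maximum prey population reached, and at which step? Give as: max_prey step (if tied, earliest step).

Answer: 48 1

Derivation:
Step 1: prey: 46+18-16=48; pred: 7+9-3=13
Step 2: prey: 48+19-31=36; pred: 13+18-6=25
Step 3: prey: 36+14-45=5; pred: 25+27-12=40
Step 4: prey: 5+2-10=0; pred: 40+6-20=26
Step 5: prey: 0+0-0=0; pred: 26+0-13=13
Step 6: prey: 0+0-0=0; pred: 13+0-6=7
Step 7: prey: 0+0-0=0; pred: 7+0-3=4
Step 8: prey: 0+0-0=0; pred: 4+0-2=2
Step 9: prey: 0+0-0=0; pred: 2+0-1=1
Step 10: prey: 0+0-0=0; pred: 1+0-0=1
Step 11: prey: 0+0-0=0; pred: 1+0-0=1
Step 12: prey: 0+0-0=0; pred: 1+0-0=1
Max prey = 48 at step 1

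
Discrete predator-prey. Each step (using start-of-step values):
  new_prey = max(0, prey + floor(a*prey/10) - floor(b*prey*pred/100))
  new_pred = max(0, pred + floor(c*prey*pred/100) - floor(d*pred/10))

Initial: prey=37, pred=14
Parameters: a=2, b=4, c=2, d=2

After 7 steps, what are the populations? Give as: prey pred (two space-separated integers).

Answer: 0 12

Derivation:
Step 1: prey: 37+7-20=24; pred: 14+10-2=22
Step 2: prey: 24+4-21=7; pred: 22+10-4=28
Step 3: prey: 7+1-7=1; pred: 28+3-5=26
Step 4: prey: 1+0-1=0; pred: 26+0-5=21
Step 5: prey: 0+0-0=0; pred: 21+0-4=17
Step 6: prey: 0+0-0=0; pred: 17+0-3=14
Step 7: prey: 0+0-0=0; pred: 14+0-2=12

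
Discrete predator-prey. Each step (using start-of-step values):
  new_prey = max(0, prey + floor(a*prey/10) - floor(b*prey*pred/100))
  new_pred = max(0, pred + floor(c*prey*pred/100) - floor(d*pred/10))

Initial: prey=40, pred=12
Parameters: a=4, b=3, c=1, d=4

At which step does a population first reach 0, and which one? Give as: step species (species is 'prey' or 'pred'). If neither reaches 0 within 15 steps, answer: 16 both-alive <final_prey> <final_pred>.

Step 1: prey: 40+16-14=42; pred: 12+4-4=12
Step 2: prey: 42+16-15=43; pred: 12+5-4=13
Step 3: prey: 43+17-16=44; pred: 13+5-5=13
Step 4: prey: 44+17-17=44; pred: 13+5-5=13
Steps 5-15: state stable at prey=44, pred=13 (no change)
No extinction within 15 steps

Answer: 16 both-alive 44 13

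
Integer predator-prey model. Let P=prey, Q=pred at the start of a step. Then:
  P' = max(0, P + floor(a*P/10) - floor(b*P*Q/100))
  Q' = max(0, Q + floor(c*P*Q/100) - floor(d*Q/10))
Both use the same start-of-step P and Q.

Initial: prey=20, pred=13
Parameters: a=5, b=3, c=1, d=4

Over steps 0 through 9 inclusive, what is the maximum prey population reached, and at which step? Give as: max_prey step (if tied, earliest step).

Answer: 108 8

Derivation:
Step 1: prey: 20+10-7=23; pred: 13+2-5=10
Step 2: prey: 23+11-6=28; pred: 10+2-4=8
Step 3: prey: 28+14-6=36; pred: 8+2-3=7
Step 4: prey: 36+18-7=47; pred: 7+2-2=7
Step 5: prey: 47+23-9=61; pred: 7+3-2=8
Step 6: prey: 61+30-14=77; pred: 8+4-3=9
Step 7: prey: 77+38-20=95; pred: 9+6-3=12
Step 8: prey: 95+47-34=108; pred: 12+11-4=19
Step 9: prey: 108+54-61=101; pred: 19+20-7=32
Max prey = 108 at step 8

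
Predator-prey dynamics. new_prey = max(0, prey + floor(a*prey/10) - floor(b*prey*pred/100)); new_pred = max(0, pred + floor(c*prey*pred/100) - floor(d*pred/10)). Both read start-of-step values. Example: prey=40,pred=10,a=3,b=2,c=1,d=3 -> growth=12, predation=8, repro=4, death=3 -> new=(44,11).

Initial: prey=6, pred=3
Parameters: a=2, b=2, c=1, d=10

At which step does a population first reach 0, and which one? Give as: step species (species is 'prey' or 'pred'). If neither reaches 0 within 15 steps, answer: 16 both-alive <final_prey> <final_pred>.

Step 1: prey: 6+1-0=7; pred: 3+0-3=0
First extinction: pred at step 1

Answer: 1 pred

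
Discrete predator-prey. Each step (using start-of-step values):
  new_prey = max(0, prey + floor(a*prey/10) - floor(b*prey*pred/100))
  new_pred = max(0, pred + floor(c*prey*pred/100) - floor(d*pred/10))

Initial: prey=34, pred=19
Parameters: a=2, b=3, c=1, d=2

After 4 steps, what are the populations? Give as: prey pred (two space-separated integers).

Step 1: prey: 34+6-19=21; pred: 19+6-3=22
Step 2: prey: 21+4-13=12; pred: 22+4-4=22
Step 3: prey: 12+2-7=7; pred: 22+2-4=20
Step 4: prey: 7+1-4=4; pred: 20+1-4=17

Answer: 4 17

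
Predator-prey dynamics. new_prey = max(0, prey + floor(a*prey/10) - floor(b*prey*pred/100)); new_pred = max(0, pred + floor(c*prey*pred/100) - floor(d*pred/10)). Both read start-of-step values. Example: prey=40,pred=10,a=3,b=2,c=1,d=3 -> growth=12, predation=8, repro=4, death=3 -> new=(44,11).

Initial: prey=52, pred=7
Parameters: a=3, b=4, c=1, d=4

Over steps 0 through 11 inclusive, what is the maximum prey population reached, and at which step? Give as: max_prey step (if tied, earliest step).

Answer: 53 1

Derivation:
Step 1: prey: 52+15-14=53; pred: 7+3-2=8
Step 2: prey: 53+15-16=52; pred: 8+4-3=9
Step 3: prey: 52+15-18=49; pred: 9+4-3=10
Step 4: prey: 49+14-19=44; pred: 10+4-4=10
Step 5: prey: 44+13-17=40; pred: 10+4-4=10
Step 6: prey: 40+12-16=36; pred: 10+4-4=10
Step 7: prey: 36+10-14=32; pred: 10+3-4=9
Step 8: prey: 32+9-11=30; pred: 9+2-3=8
Step 9: prey: 30+9-9=30; pred: 8+2-3=7
Step 10: prey: 30+9-8=31; pred: 7+2-2=7
Step 11: prey: 31+9-8=32; pred: 7+2-2=7
Max prey = 53 at step 1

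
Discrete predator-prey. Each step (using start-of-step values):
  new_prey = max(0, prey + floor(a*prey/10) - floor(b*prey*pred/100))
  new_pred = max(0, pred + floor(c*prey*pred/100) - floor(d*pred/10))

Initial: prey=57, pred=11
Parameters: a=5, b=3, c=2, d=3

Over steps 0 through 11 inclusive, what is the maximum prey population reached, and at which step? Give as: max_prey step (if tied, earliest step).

Answer: 67 1

Derivation:
Step 1: prey: 57+28-18=67; pred: 11+12-3=20
Step 2: prey: 67+33-40=60; pred: 20+26-6=40
Step 3: prey: 60+30-72=18; pred: 40+48-12=76
Step 4: prey: 18+9-41=0; pred: 76+27-22=81
Step 5: prey: 0+0-0=0; pred: 81+0-24=57
Step 6: prey: 0+0-0=0; pred: 57+0-17=40
Step 7: prey: 0+0-0=0; pred: 40+0-12=28
Step 8: prey: 0+0-0=0; pred: 28+0-8=20
Step 9: prey: 0+0-0=0; pred: 20+0-6=14
Step 10: prey: 0+0-0=0; pred: 14+0-4=10
Step 11: prey: 0+0-0=0; pred: 10+0-3=7
Max prey = 67 at step 1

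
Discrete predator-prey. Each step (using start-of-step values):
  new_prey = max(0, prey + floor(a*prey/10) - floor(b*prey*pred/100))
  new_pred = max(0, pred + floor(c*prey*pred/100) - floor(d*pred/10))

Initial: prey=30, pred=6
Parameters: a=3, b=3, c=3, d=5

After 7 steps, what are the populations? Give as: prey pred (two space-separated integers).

Answer: 1 17

Derivation:
Step 1: prey: 30+9-5=34; pred: 6+5-3=8
Step 2: prey: 34+10-8=36; pred: 8+8-4=12
Step 3: prey: 36+10-12=34; pred: 12+12-6=18
Step 4: prey: 34+10-18=26; pred: 18+18-9=27
Step 5: prey: 26+7-21=12; pred: 27+21-13=35
Step 6: prey: 12+3-12=3; pred: 35+12-17=30
Step 7: prey: 3+0-2=1; pred: 30+2-15=17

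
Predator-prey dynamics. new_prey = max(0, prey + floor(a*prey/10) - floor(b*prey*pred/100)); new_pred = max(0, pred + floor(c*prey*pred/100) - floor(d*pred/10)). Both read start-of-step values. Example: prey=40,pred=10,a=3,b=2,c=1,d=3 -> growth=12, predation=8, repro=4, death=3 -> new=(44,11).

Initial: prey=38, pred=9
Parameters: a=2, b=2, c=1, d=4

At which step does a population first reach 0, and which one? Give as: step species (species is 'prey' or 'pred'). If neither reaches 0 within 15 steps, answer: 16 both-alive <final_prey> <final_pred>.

Step 1: prey: 38+7-6=39; pred: 9+3-3=9
Step 2: prey: 39+7-7=39; pred: 9+3-3=9
Steps 3-15: state stable at prey=39, pred=9 (no change)
No extinction within 15 steps

Answer: 16 both-alive 39 9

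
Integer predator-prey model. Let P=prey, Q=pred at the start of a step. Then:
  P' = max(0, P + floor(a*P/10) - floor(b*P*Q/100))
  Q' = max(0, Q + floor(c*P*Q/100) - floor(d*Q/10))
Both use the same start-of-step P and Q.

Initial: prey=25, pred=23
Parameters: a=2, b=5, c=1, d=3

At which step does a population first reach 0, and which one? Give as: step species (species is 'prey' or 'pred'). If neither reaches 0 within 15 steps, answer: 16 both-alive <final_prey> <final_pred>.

Answer: 2 prey

Derivation:
Step 1: prey: 25+5-28=2; pred: 23+5-6=22
Step 2: prey: 2+0-2=0; pred: 22+0-6=16
First extinction: prey at step 2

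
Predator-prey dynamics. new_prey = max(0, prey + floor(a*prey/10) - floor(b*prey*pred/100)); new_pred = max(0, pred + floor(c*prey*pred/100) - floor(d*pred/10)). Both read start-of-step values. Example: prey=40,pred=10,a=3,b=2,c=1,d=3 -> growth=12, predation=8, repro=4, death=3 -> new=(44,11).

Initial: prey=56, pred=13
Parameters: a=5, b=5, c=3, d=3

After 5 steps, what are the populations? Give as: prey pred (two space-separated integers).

Step 1: prey: 56+28-36=48; pred: 13+21-3=31
Step 2: prey: 48+24-74=0; pred: 31+44-9=66
Step 3: prey: 0+0-0=0; pred: 66+0-19=47
Step 4: prey: 0+0-0=0; pred: 47+0-14=33
Step 5: prey: 0+0-0=0; pred: 33+0-9=24

Answer: 0 24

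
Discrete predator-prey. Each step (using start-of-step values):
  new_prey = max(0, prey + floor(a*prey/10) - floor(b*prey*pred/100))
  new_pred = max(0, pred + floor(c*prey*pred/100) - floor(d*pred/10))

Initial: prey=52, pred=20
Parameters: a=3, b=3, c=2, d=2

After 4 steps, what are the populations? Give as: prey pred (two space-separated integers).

Answer: 0 42

Derivation:
Step 1: prey: 52+15-31=36; pred: 20+20-4=36
Step 2: prey: 36+10-38=8; pred: 36+25-7=54
Step 3: prey: 8+2-12=0; pred: 54+8-10=52
Step 4: prey: 0+0-0=0; pred: 52+0-10=42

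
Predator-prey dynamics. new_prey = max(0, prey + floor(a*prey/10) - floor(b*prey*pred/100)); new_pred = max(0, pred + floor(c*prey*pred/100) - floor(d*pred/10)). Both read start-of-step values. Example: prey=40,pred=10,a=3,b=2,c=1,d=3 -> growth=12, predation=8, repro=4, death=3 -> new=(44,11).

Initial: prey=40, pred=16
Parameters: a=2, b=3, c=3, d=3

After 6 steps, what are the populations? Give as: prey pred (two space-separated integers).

Step 1: prey: 40+8-19=29; pred: 16+19-4=31
Step 2: prey: 29+5-26=8; pred: 31+26-9=48
Step 3: prey: 8+1-11=0; pred: 48+11-14=45
Step 4: prey: 0+0-0=0; pred: 45+0-13=32
Step 5: prey: 0+0-0=0; pred: 32+0-9=23
Step 6: prey: 0+0-0=0; pred: 23+0-6=17

Answer: 0 17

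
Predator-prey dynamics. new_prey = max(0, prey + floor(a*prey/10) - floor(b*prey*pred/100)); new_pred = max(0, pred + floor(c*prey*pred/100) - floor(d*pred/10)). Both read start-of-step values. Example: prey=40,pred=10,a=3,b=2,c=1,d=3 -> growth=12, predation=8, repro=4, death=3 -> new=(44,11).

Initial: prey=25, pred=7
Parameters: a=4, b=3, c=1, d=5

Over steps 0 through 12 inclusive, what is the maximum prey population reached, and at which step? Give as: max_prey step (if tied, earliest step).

Answer: 184 9

Derivation:
Step 1: prey: 25+10-5=30; pred: 7+1-3=5
Step 2: prey: 30+12-4=38; pred: 5+1-2=4
Step 3: prey: 38+15-4=49; pred: 4+1-2=3
Step 4: prey: 49+19-4=64; pred: 3+1-1=3
Step 5: prey: 64+25-5=84; pred: 3+1-1=3
Step 6: prey: 84+33-7=110; pred: 3+2-1=4
Step 7: prey: 110+44-13=141; pred: 4+4-2=6
Step 8: prey: 141+56-25=172; pred: 6+8-3=11
Step 9: prey: 172+68-56=184; pred: 11+18-5=24
Step 10: prey: 184+73-132=125; pred: 24+44-12=56
Step 11: prey: 125+50-210=0; pred: 56+70-28=98
Step 12: prey: 0+0-0=0; pred: 98+0-49=49
Max prey = 184 at step 9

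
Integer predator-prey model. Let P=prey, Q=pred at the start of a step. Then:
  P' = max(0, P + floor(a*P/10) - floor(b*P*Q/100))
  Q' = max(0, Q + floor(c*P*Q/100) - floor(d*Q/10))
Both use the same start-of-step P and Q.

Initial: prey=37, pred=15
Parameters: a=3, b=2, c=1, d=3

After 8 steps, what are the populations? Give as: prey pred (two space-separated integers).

Answer: 24 18

Derivation:
Step 1: prey: 37+11-11=37; pred: 15+5-4=16
Step 2: prey: 37+11-11=37; pred: 16+5-4=17
Step 3: prey: 37+11-12=36; pred: 17+6-5=18
Step 4: prey: 36+10-12=34; pred: 18+6-5=19
Step 5: prey: 34+10-12=32; pred: 19+6-5=20
Step 6: prey: 32+9-12=29; pred: 20+6-6=20
Step 7: prey: 29+8-11=26; pred: 20+5-6=19
Step 8: prey: 26+7-9=24; pred: 19+4-5=18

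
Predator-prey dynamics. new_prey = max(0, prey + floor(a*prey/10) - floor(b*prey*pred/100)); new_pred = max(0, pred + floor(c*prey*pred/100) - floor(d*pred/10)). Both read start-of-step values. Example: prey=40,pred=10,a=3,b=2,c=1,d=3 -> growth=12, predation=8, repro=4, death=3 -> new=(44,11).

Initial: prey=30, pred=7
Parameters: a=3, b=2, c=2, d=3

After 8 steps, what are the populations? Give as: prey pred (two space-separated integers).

Answer: 1 35

Derivation:
Step 1: prey: 30+9-4=35; pred: 7+4-2=9
Step 2: prey: 35+10-6=39; pred: 9+6-2=13
Step 3: prey: 39+11-10=40; pred: 13+10-3=20
Step 4: prey: 40+12-16=36; pred: 20+16-6=30
Step 5: prey: 36+10-21=25; pred: 30+21-9=42
Step 6: prey: 25+7-21=11; pred: 42+21-12=51
Step 7: prey: 11+3-11=3; pred: 51+11-15=47
Step 8: prey: 3+0-2=1; pred: 47+2-14=35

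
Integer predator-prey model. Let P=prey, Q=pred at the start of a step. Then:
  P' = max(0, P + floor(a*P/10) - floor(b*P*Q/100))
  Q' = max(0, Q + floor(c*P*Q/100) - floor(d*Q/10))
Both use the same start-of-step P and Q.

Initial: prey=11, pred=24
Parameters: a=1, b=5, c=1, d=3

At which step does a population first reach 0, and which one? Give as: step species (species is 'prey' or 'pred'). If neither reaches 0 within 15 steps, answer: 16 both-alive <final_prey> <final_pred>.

Step 1: prey: 11+1-13=0; pred: 24+2-7=19
First extinction: prey at step 1

Answer: 1 prey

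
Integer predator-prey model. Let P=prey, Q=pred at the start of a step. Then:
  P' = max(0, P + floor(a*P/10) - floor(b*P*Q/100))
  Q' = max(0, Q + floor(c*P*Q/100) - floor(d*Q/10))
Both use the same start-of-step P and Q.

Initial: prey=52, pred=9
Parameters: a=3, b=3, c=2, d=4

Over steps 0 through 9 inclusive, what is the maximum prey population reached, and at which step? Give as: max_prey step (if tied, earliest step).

Answer: 53 1

Derivation:
Step 1: prey: 52+15-14=53; pred: 9+9-3=15
Step 2: prey: 53+15-23=45; pred: 15+15-6=24
Step 3: prey: 45+13-32=26; pred: 24+21-9=36
Step 4: prey: 26+7-28=5; pred: 36+18-14=40
Step 5: prey: 5+1-6=0; pred: 40+4-16=28
Step 6: prey: 0+0-0=0; pred: 28+0-11=17
Step 7: prey: 0+0-0=0; pred: 17+0-6=11
Step 8: prey: 0+0-0=0; pred: 11+0-4=7
Step 9: prey: 0+0-0=0; pred: 7+0-2=5
Max prey = 53 at step 1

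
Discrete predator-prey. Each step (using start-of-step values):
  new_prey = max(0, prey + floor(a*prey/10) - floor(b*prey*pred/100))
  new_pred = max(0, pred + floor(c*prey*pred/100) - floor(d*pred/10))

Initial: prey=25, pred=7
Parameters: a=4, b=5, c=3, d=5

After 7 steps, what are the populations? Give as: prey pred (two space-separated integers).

Answer: 3 7

Derivation:
Step 1: prey: 25+10-8=27; pred: 7+5-3=9
Step 2: prey: 27+10-12=25; pred: 9+7-4=12
Step 3: prey: 25+10-15=20; pred: 12+9-6=15
Step 4: prey: 20+8-15=13; pred: 15+9-7=17
Step 5: prey: 13+5-11=7; pred: 17+6-8=15
Step 6: prey: 7+2-5=4; pred: 15+3-7=11
Step 7: prey: 4+1-2=3; pred: 11+1-5=7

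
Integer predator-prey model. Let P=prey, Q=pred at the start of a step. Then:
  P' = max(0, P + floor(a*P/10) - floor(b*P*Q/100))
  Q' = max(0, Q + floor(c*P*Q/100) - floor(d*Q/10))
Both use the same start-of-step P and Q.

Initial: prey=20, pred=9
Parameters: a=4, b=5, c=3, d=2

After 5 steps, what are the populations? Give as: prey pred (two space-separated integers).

Step 1: prey: 20+8-9=19; pred: 9+5-1=13
Step 2: prey: 19+7-12=14; pred: 13+7-2=18
Step 3: prey: 14+5-12=7; pred: 18+7-3=22
Step 4: prey: 7+2-7=2; pred: 22+4-4=22
Step 5: prey: 2+0-2=0; pred: 22+1-4=19

Answer: 0 19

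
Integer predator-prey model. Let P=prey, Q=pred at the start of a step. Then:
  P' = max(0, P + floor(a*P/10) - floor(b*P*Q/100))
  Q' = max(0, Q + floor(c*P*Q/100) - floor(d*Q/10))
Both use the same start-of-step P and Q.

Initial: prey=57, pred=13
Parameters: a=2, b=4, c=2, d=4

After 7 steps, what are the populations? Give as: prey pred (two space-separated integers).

Step 1: prey: 57+11-29=39; pred: 13+14-5=22
Step 2: prey: 39+7-34=12; pred: 22+17-8=31
Step 3: prey: 12+2-14=0; pred: 31+7-12=26
Step 4: prey: 0+0-0=0; pred: 26+0-10=16
Step 5: prey: 0+0-0=0; pred: 16+0-6=10
Step 6: prey: 0+0-0=0; pred: 10+0-4=6
Step 7: prey: 0+0-0=0; pred: 6+0-2=4

Answer: 0 4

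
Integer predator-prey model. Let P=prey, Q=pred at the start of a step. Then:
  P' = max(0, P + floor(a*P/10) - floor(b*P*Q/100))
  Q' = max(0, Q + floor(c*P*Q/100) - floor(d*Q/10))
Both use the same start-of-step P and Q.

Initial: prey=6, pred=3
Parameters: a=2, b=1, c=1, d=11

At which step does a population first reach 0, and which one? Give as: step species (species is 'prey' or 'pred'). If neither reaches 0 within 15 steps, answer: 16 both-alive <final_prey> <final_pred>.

Step 1: prey: 6+1-0=7; pred: 3+0-3=0
First extinction: pred at step 1

Answer: 1 pred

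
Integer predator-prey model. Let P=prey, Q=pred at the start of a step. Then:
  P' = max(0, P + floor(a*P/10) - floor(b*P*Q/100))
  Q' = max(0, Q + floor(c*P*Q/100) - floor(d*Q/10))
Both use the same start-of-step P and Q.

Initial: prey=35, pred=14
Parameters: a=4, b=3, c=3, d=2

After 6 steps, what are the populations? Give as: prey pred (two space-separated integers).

Step 1: prey: 35+14-14=35; pred: 14+14-2=26
Step 2: prey: 35+14-27=22; pred: 26+27-5=48
Step 3: prey: 22+8-31=0; pred: 48+31-9=70
Step 4: prey: 0+0-0=0; pred: 70+0-14=56
Step 5: prey: 0+0-0=0; pred: 56+0-11=45
Step 6: prey: 0+0-0=0; pred: 45+0-9=36

Answer: 0 36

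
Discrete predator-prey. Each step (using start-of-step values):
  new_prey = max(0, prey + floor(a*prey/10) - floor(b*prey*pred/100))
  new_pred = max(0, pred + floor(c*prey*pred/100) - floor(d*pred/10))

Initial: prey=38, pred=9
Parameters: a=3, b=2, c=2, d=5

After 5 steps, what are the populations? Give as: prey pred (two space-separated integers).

Step 1: prey: 38+11-6=43; pred: 9+6-4=11
Step 2: prey: 43+12-9=46; pred: 11+9-5=15
Step 3: prey: 46+13-13=46; pred: 15+13-7=21
Step 4: prey: 46+13-19=40; pred: 21+19-10=30
Step 5: prey: 40+12-24=28; pred: 30+24-15=39

Answer: 28 39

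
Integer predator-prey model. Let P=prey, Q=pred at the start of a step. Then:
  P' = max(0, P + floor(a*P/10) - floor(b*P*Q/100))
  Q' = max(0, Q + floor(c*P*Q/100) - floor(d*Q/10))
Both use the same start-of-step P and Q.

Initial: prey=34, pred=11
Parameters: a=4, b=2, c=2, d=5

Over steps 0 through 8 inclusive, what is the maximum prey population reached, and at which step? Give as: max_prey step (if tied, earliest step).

Answer: 49 3

Derivation:
Step 1: prey: 34+13-7=40; pred: 11+7-5=13
Step 2: prey: 40+16-10=46; pred: 13+10-6=17
Step 3: prey: 46+18-15=49; pred: 17+15-8=24
Step 4: prey: 49+19-23=45; pred: 24+23-12=35
Step 5: prey: 45+18-31=32; pred: 35+31-17=49
Step 6: prey: 32+12-31=13; pred: 49+31-24=56
Step 7: prey: 13+5-14=4; pred: 56+14-28=42
Step 8: prey: 4+1-3=2; pred: 42+3-21=24
Max prey = 49 at step 3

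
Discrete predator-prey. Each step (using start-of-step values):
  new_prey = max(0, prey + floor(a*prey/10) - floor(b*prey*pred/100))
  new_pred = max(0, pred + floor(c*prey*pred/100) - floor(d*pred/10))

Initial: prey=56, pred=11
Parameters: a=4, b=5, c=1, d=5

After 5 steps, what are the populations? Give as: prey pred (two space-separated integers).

Step 1: prey: 56+22-30=48; pred: 11+6-5=12
Step 2: prey: 48+19-28=39; pred: 12+5-6=11
Step 3: prey: 39+15-21=33; pred: 11+4-5=10
Step 4: prey: 33+13-16=30; pred: 10+3-5=8
Step 5: prey: 30+12-12=30; pred: 8+2-4=6

Answer: 30 6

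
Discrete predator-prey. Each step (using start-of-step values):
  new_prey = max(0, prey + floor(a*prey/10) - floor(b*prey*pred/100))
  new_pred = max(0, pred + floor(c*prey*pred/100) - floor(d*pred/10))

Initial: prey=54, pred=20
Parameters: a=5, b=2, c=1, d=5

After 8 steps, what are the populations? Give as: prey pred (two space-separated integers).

Step 1: prey: 54+27-21=60; pred: 20+10-10=20
Step 2: prey: 60+30-24=66; pred: 20+12-10=22
Step 3: prey: 66+33-29=70; pred: 22+14-11=25
Step 4: prey: 70+35-35=70; pred: 25+17-12=30
Step 5: prey: 70+35-42=63; pred: 30+21-15=36
Step 6: prey: 63+31-45=49; pred: 36+22-18=40
Step 7: prey: 49+24-39=34; pred: 40+19-20=39
Step 8: prey: 34+17-26=25; pred: 39+13-19=33

Answer: 25 33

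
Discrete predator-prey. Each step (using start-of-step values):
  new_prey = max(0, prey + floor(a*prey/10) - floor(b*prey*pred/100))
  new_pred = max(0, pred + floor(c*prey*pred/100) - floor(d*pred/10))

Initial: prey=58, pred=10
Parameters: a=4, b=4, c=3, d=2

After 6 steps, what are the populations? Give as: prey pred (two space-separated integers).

Step 1: prey: 58+23-23=58; pred: 10+17-2=25
Step 2: prey: 58+23-58=23; pred: 25+43-5=63
Step 3: prey: 23+9-57=0; pred: 63+43-12=94
Step 4: prey: 0+0-0=0; pred: 94+0-18=76
Step 5: prey: 0+0-0=0; pred: 76+0-15=61
Step 6: prey: 0+0-0=0; pred: 61+0-12=49

Answer: 0 49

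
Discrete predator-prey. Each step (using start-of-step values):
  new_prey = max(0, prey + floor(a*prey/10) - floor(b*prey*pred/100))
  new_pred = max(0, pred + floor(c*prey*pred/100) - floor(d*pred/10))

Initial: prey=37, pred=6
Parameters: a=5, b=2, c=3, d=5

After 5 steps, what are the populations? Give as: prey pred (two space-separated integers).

Answer: 0 235

Derivation:
Step 1: prey: 37+18-4=51; pred: 6+6-3=9
Step 2: prey: 51+25-9=67; pred: 9+13-4=18
Step 3: prey: 67+33-24=76; pred: 18+36-9=45
Step 4: prey: 76+38-68=46; pred: 45+102-22=125
Step 5: prey: 46+23-115=0; pred: 125+172-62=235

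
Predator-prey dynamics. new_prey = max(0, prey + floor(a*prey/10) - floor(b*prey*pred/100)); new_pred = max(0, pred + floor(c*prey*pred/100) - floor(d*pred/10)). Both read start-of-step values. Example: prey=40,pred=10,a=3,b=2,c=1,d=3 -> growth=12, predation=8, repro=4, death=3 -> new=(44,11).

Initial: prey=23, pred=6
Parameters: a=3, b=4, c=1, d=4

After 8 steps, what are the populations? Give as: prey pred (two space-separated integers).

Answer: 62 5

Derivation:
Step 1: prey: 23+6-5=24; pred: 6+1-2=5
Step 2: prey: 24+7-4=27; pred: 5+1-2=4
Step 3: prey: 27+8-4=31; pred: 4+1-1=4
Step 4: prey: 31+9-4=36; pred: 4+1-1=4
Step 5: prey: 36+10-5=41; pred: 4+1-1=4
Step 6: prey: 41+12-6=47; pred: 4+1-1=4
Step 7: prey: 47+14-7=54; pred: 4+1-1=4
Step 8: prey: 54+16-8=62; pred: 4+2-1=5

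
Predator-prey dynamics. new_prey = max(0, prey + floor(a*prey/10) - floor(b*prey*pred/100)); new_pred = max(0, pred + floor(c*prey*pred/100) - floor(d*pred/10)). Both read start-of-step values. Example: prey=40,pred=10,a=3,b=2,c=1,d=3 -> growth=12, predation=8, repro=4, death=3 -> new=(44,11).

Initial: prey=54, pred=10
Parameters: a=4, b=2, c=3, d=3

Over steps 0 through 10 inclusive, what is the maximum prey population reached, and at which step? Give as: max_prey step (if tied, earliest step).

Step 1: prey: 54+21-10=65; pred: 10+16-3=23
Step 2: prey: 65+26-29=62; pred: 23+44-6=61
Step 3: prey: 62+24-75=11; pred: 61+113-18=156
Step 4: prey: 11+4-34=0; pred: 156+51-46=161
Step 5: prey: 0+0-0=0; pred: 161+0-48=113
Step 6: prey: 0+0-0=0; pred: 113+0-33=80
Step 7: prey: 0+0-0=0; pred: 80+0-24=56
Step 8: prey: 0+0-0=0; pred: 56+0-16=40
Step 9: prey: 0+0-0=0; pred: 40+0-12=28
Step 10: prey: 0+0-0=0; pred: 28+0-8=20
Max prey = 65 at step 1

Answer: 65 1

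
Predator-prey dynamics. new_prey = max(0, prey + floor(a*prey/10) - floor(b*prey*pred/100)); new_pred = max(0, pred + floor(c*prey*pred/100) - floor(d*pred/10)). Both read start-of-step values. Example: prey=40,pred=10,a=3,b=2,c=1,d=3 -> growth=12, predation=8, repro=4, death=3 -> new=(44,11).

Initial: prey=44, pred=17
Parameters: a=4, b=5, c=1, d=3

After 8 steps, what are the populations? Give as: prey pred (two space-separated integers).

Step 1: prey: 44+17-37=24; pred: 17+7-5=19
Step 2: prey: 24+9-22=11; pred: 19+4-5=18
Step 3: prey: 11+4-9=6; pred: 18+1-5=14
Step 4: prey: 6+2-4=4; pred: 14+0-4=10
Step 5: prey: 4+1-2=3; pred: 10+0-3=7
Step 6: prey: 3+1-1=3; pred: 7+0-2=5
Step 7: prey: 3+1-0=4; pred: 5+0-1=4
Step 8: prey: 4+1-0=5; pred: 4+0-1=3

Answer: 5 3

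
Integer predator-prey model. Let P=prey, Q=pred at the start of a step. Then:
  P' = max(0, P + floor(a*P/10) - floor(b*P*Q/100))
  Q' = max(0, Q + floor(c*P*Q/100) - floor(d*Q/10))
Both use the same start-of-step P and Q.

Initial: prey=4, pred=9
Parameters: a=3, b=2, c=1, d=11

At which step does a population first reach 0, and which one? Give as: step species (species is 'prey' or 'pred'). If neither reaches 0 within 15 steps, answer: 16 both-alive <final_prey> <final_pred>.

Answer: 1 pred

Derivation:
Step 1: prey: 4+1-0=5; pred: 9+0-9=0
First extinction: pred at step 1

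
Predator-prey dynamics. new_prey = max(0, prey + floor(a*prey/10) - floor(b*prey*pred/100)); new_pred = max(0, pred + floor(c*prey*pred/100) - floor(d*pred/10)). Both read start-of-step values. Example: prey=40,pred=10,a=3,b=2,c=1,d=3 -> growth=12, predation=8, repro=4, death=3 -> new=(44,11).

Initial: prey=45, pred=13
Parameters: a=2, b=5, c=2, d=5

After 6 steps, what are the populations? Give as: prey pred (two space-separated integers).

Step 1: prey: 45+9-29=25; pred: 13+11-6=18
Step 2: prey: 25+5-22=8; pred: 18+9-9=18
Step 3: prey: 8+1-7=2; pred: 18+2-9=11
Step 4: prey: 2+0-1=1; pred: 11+0-5=6
Step 5: prey: 1+0-0=1; pred: 6+0-3=3
Step 6: prey: 1+0-0=1; pred: 3+0-1=2

Answer: 1 2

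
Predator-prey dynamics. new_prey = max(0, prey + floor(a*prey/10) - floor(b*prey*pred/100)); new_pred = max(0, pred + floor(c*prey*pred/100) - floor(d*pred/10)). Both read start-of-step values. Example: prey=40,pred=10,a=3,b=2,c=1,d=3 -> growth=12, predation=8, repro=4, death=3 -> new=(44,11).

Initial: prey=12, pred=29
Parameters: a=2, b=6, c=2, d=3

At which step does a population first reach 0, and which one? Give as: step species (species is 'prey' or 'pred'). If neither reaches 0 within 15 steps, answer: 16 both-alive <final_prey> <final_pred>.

Answer: 1 prey

Derivation:
Step 1: prey: 12+2-20=0; pred: 29+6-8=27
First extinction: prey at step 1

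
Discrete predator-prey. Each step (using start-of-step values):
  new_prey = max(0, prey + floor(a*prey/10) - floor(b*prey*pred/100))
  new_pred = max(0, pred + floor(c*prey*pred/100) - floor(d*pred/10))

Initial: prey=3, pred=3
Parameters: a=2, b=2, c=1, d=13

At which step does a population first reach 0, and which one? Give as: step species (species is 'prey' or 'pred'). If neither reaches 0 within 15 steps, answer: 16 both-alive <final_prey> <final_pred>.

Answer: 1 pred

Derivation:
Step 1: prey: 3+0-0=3; pred: 3+0-3=0
First extinction: pred at step 1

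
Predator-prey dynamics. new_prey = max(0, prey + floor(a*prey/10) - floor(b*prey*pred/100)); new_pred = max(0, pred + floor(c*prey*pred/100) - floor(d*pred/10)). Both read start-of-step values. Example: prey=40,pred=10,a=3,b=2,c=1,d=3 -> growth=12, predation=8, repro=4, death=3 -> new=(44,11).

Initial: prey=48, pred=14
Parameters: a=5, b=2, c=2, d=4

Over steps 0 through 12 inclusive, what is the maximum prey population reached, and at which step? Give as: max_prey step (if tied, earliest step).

Answer: 63 2

Derivation:
Step 1: prey: 48+24-13=59; pred: 14+13-5=22
Step 2: prey: 59+29-25=63; pred: 22+25-8=39
Step 3: prey: 63+31-49=45; pred: 39+49-15=73
Step 4: prey: 45+22-65=2; pred: 73+65-29=109
Step 5: prey: 2+1-4=0; pred: 109+4-43=70
Step 6: prey: 0+0-0=0; pred: 70+0-28=42
Step 7: prey: 0+0-0=0; pred: 42+0-16=26
Step 8: prey: 0+0-0=0; pred: 26+0-10=16
Step 9: prey: 0+0-0=0; pred: 16+0-6=10
Step 10: prey: 0+0-0=0; pred: 10+0-4=6
Step 11: prey: 0+0-0=0; pred: 6+0-2=4
Step 12: prey: 0+0-0=0; pred: 4+0-1=3
Max prey = 63 at step 2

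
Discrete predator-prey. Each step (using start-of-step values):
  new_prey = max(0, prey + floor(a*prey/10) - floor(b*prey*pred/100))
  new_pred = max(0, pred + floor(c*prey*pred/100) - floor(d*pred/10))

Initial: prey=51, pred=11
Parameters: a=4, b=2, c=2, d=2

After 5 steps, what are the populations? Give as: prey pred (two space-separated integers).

Answer: 0 97

Derivation:
Step 1: prey: 51+20-11=60; pred: 11+11-2=20
Step 2: prey: 60+24-24=60; pred: 20+24-4=40
Step 3: prey: 60+24-48=36; pred: 40+48-8=80
Step 4: prey: 36+14-57=0; pred: 80+57-16=121
Step 5: prey: 0+0-0=0; pred: 121+0-24=97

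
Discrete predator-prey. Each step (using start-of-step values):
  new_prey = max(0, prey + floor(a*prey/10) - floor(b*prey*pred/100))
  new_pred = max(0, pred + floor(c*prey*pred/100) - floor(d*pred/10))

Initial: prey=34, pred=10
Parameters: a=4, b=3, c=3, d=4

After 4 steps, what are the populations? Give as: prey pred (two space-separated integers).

Answer: 2 53

Derivation:
Step 1: prey: 34+13-10=37; pred: 10+10-4=16
Step 2: prey: 37+14-17=34; pred: 16+17-6=27
Step 3: prey: 34+13-27=20; pred: 27+27-10=44
Step 4: prey: 20+8-26=2; pred: 44+26-17=53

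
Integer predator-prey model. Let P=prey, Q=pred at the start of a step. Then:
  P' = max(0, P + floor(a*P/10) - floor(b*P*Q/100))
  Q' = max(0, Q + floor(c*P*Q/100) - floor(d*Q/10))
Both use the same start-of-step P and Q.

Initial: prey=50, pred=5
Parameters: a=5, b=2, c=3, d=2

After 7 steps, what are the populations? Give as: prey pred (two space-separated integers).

Step 1: prey: 50+25-5=70; pred: 5+7-1=11
Step 2: prey: 70+35-15=90; pred: 11+23-2=32
Step 3: prey: 90+45-57=78; pred: 32+86-6=112
Step 4: prey: 78+39-174=0; pred: 112+262-22=352
Step 5: prey: 0+0-0=0; pred: 352+0-70=282
Step 6: prey: 0+0-0=0; pred: 282+0-56=226
Step 7: prey: 0+0-0=0; pred: 226+0-45=181

Answer: 0 181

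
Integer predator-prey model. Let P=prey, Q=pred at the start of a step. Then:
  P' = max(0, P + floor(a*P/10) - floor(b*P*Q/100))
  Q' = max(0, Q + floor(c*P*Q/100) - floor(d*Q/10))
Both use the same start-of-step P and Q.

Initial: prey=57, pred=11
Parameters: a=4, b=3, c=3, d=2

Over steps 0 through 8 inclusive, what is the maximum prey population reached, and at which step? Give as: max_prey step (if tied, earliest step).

Step 1: prey: 57+22-18=61; pred: 11+18-2=27
Step 2: prey: 61+24-49=36; pred: 27+49-5=71
Step 3: prey: 36+14-76=0; pred: 71+76-14=133
Step 4: prey: 0+0-0=0; pred: 133+0-26=107
Step 5: prey: 0+0-0=0; pred: 107+0-21=86
Step 6: prey: 0+0-0=0; pred: 86+0-17=69
Step 7: prey: 0+0-0=0; pred: 69+0-13=56
Step 8: prey: 0+0-0=0; pred: 56+0-11=45
Max prey = 61 at step 1

Answer: 61 1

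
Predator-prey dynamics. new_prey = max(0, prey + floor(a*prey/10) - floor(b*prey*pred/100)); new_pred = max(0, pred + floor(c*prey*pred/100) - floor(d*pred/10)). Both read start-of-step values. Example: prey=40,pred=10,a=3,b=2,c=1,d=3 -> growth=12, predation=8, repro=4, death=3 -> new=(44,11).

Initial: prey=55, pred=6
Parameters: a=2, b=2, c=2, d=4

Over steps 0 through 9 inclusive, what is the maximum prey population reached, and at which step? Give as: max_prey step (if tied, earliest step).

Answer: 60 1

Derivation:
Step 1: prey: 55+11-6=60; pred: 6+6-2=10
Step 2: prey: 60+12-12=60; pred: 10+12-4=18
Step 3: prey: 60+12-21=51; pred: 18+21-7=32
Step 4: prey: 51+10-32=29; pred: 32+32-12=52
Step 5: prey: 29+5-30=4; pred: 52+30-20=62
Step 6: prey: 4+0-4=0; pred: 62+4-24=42
Step 7: prey: 0+0-0=0; pred: 42+0-16=26
Step 8: prey: 0+0-0=0; pred: 26+0-10=16
Step 9: prey: 0+0-0=0; pred: 16+0-6=10
Max prey = 60 at step 1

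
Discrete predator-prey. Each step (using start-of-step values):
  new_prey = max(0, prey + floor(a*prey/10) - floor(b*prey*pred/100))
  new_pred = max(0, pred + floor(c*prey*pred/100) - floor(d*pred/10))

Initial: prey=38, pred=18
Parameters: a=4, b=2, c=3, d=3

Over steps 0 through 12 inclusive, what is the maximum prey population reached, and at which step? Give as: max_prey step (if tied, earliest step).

Step 1: prey: 38+15-13=40; pred: 18+20-5=33
Step 2: prey: 40+16-26=30; pred: 33+39-9=63
Step 3: prey: 30+12-37=5; pred: 63+56-18=101
Step 4: prey: 5+2-10=0; pred: 101+15-30=86
Step 5: prey: 0+0-0=0; pred: 86+0-25=61
Step 6: prey: 0+0-0=0; pred: 61+0-18=43
Step 7: prey: 0+0-0=0; pred: 43+0-12=31
Step 8: prey: 0+0-0=0; pred: 31+0-9=22
Step 9: prey: 0+0-0=0; pred: 22+0-6=16
Step 10: prey: 0+0-0=0; pred: 16+0-4=12
Step 11: prey: 0+0-0=0; pred: 12+0-3=9
Step 12: prey: 0+0-0=0; pred: 9+0-2=7
Max prey = 40 at step 1

Answer: 40 1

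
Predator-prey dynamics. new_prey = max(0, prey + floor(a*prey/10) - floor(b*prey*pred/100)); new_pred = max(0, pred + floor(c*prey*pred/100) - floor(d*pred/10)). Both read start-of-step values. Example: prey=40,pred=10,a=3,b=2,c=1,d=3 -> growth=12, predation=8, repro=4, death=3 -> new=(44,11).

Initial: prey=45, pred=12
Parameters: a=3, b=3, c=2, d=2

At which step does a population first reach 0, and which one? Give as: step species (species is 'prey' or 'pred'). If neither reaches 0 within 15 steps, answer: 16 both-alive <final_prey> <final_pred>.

Step 1: prey: 45+13-16=42; pred: 12+10-2=20
Step 2: prey: 42+12-25=29; pred: 20+16-4=32
Step 3: prey: 29+8-27=10; pred: 32+18-6=44
Step 4: prey: 10+3-13=0; pred: 44+8-8=44
First extinction: prey at step 4

Answer: 4 prey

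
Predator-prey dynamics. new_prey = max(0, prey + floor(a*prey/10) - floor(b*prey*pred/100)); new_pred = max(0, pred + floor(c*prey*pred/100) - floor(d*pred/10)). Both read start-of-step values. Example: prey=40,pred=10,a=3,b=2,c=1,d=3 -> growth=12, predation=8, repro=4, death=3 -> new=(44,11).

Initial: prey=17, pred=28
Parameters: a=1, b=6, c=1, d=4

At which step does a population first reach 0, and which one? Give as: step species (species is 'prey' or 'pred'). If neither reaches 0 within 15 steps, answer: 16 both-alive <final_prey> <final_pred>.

Answer: 1 prey

Derivation:
Step 1: prey: 17+1-28=0; pred: 28+4-11=21
First extinction: prey at step 1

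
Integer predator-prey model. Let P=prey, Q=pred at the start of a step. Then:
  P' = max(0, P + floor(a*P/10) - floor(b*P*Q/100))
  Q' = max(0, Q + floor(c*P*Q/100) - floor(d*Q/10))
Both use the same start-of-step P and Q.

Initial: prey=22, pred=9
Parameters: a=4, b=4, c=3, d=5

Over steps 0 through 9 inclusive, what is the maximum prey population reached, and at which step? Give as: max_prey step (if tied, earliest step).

Step 1: prey: 22+8-7=23; pred: 9+5-4=10
Step 2: prey: 23+9-9=23; pred: 10+6-5=11
Step 3: prey: 23+9-10=22; pred: 11+7-5=13
Step 4: prey: 22+8-11=19; pred: 13+8-6=15
Step 5: prey: 19+7-11=15; pred: 15+8-7=16
Step 6: prey: 15+6-9=12; pred: 16+7-8=15
Step 7: prey: 12+4-7=9; pred: 15+5-7=13
Step 8: prey: 9+3-4=8; pred: 13+3-6=10
Step 9: prey: 8+3-3=8; pred: 10+2-5=7
Max prey = 23 at step 1

Answer: 23 1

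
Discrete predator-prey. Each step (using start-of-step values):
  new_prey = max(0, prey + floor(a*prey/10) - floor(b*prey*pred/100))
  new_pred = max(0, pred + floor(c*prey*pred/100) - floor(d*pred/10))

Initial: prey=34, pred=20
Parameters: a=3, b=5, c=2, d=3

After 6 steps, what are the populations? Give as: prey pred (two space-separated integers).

Answer: 0 7

Derivation:
Step 1: prey: 34+10-34=10; pred: 20+13-6=27
Step 2: prey: 10+3-13=0; pred: 27+5-8=24
Step 3: prey: 0+0-0=0; pred: 24+0-7=17
Step 4: prey: 0+0-0=0; pred: 17+0-5=12
Step 5: prey: 0+0-0=0; pred: 12+0-3=9
Step 6: prey: 0+0-0=0; pred: 9+0-2=7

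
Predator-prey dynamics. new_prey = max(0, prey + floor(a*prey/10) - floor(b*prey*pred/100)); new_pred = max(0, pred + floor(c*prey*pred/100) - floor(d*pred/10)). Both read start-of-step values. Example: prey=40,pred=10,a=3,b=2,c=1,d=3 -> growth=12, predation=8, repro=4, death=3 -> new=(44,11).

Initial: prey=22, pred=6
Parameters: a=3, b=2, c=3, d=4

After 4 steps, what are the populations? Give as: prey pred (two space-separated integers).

Answer: 33 23

Derivation:
Step 1: prey: 22+6-2=26; pred: 6+3-2=7
Step 2: prey: 26+7-3=30; pred: 7+5-2=10
Step 3: prey: 30+9-6=33; pred: 10+9-4=15
Step 4: prey: 33+9-9=33; pred: 15+14-6=23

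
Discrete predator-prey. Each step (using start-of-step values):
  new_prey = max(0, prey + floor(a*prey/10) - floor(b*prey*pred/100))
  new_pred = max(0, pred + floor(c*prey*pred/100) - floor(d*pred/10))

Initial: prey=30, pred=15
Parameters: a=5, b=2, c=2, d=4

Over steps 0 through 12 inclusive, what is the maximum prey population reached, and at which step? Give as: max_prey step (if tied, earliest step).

Answer: 44 3

Derivation:
Step 1: prey: 30+15-9=36; pred: 15+9-6=18
Step 2: prey: 36+18-12=42; pred: 18+12-7=23
Step 3: prey: 42+21-19=44; pred: 23+19-9=33
Step 4: prey: 44+22-29=37; pred: 33+29-13=49
Step 5: prey: 37+18-36=19; pred: 49+36-19=66
Step 6: prey: 19+9-25=3; pred: 66+25-26=65
Step 7: prey: 3+1-3=1; pred: 65+3-26=42
Step 8: prey: 1+0-0=1; pred: 42+0-16=26
Step 9: prey: 1+0-0=1; pred: 26+0-10=16
Step 10: prey: 1+0-0=1; pred: 16+0-6=10
Step 11: prey: 1+0-0=1; pred: 10+0-4=6
Step 12: prey: 1+0-0=1; pred: 6+0-2=4
Max prey = 44 at step 3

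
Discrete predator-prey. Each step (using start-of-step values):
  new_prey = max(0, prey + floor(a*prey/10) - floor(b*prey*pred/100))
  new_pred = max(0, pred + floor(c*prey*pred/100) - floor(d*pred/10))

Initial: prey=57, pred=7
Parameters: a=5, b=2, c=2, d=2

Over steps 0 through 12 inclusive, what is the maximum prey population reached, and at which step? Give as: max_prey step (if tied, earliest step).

Answer: 97 2

Derivation:
Step 1: prey: 57+28-7=78; pred: 7+7-1=13
Step 2: prey: 78+39-20=97; pred: 13+20-2=31
Step 3: prey: 97+48-60=85; pred: 31+60-6=85
Step 4: prey: 85+42-144=0; pred: 85+144-17=212
Step 5: prey: 0+0-0=0; pred: 212+0-42=170
Step 6: prey: 0+0-0=0; pred: 170+0-34=136
Step 7: prey: 0+0-0=0; pred: 136+0-27=109
Step 8: prey: 0+0-0=0; pred: 109+0-21=88
Step 9: prey: 0+0-0=0; pred: 88+0-17=71
Step 10: prey: 0+0-0=0; pred: 71+0-14=57
Step 11: prey: 0+0-0=0; pred: 57+0-11=46
Step 12: prey: 0+0-0=0; pred: 46+0-9=37
Max prey = 97 at step 2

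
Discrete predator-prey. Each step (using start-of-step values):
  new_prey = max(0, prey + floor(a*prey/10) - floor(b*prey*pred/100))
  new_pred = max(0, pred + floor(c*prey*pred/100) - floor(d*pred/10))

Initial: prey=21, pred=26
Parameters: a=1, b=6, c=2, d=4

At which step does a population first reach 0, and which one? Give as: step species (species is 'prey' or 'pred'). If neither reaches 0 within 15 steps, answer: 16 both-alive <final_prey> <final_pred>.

Answer: 1 prey

Derivation:
Step 1: prey: 21+2-32=0; pred: 26+10-10=26
First extinction: prey at step 1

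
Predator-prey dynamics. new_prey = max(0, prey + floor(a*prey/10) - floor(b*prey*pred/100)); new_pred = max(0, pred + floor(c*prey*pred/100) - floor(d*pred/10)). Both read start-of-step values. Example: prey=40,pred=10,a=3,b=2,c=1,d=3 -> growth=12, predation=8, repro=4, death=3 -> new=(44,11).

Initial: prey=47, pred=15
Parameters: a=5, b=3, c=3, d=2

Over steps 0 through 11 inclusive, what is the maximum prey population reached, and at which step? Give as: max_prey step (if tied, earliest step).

Answer: 49 1

Derivation:
Step 1: prey: 47+23-21=49; pred: 15+21-3=33
Step 2: prey: 49+24-48=25; pred: 33+48-6=75
Step 3: prey: 25+12-56=0; pred: 75+56-15=116
Step 4: prey: 0+0-0=0; pred: 116+0-23=93
Step 5: prey: 0+0-0=0; pred: 93+0-18=75
Step 6: prey: 0+0-0=0; pred: 75+0-15=60
Step 7: prey: 0+0-0=0; pred: 60+0-12=48
Step 8: prey: 0+0-0=0; pred: 48+0-9=39
Step 9: prey: 0+0-0=0; pred: 39+0-7=32
Step 10: prey: 0+0-0=0; pred: 32+0-6=26
Step 11: prey: 0+0-0=0; pred: 26+0-5=21
Max prey = 49 at step 1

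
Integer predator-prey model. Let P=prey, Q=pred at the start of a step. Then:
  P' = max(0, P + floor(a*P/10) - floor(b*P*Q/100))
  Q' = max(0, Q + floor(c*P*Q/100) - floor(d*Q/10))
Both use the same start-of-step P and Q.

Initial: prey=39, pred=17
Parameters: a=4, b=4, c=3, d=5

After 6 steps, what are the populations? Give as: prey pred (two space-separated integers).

Step 1: prey: 39+15-26=28; pred: 17+19-8=28
Step 2: prey: 28+11-31=8; pred: 28+23-14=37
Step 3: prey: 8+3-11=0; pred: 37+8-18=27
Step 4: prey: 0+0-0=0; pred: 27+0-13=14
Step 5: prey: 0+0-0=0; pred: 14+0-7=7
Step 6: prey: 0+0-0=0; pred: 7+0-3=4

Answer: 0 4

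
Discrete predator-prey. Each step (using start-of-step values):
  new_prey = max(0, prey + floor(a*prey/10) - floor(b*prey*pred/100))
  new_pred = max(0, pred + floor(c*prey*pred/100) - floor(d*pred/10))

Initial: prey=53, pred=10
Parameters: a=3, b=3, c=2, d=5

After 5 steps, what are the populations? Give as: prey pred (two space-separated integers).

Step 1: prey: 53+15-15=53; pred: 10+10-5=15
Step 2: prey: 53+15-23=45; pred: 15+15-7=23
Step 3: prey: 45+13-31=27; pred: 23+20-11=32
Step 4: prey: 27+8-25=10; pred: 32+17-16=33
Step 5: prey: 10+3-9=4; pred: 33+6-16=23

Answer: 4 23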